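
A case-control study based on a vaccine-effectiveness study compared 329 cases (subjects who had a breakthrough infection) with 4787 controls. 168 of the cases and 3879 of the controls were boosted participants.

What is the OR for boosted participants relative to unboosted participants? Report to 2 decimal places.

OR: 0.24

odds, boosted participants = 168/3879 = 0.04331
odds, unboosted participants = 161/908 = 0.17731
OR = 0.04331 / 0.17731 = 0.24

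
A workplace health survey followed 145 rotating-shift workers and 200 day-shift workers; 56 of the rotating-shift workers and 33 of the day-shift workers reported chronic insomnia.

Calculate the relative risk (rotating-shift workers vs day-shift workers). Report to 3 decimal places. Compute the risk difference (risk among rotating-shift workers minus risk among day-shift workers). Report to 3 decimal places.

RR = 2.341; RD = 0.221

risk, rotating-shift workers = 56/145 = 0.3862
risk, day-shift workers = 33/200 = 0.1650
RR = 0.3862 / 0.1650 = 2.341
risk difference = 0.3862 − 0.1650 = 0.221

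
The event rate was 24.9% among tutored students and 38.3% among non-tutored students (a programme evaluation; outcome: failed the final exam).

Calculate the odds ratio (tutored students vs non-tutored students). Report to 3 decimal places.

0.534

odds, tutored students = 0.2490/0.7510 = 0.3316
odds, non-tutored students = 0.3830/0.6170 = 0.6207
OR = 0.3316 / 0.6207 = 0.534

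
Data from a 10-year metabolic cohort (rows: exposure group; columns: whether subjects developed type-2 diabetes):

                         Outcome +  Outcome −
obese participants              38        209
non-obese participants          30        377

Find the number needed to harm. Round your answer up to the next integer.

13

risk, obese participants = 38/247 = 0.153846
risk, non-obese participants = 30/407 = 0.073710
absolute risk difference = 0.080136
1 / 0.080136 = 12.479 → round up → 13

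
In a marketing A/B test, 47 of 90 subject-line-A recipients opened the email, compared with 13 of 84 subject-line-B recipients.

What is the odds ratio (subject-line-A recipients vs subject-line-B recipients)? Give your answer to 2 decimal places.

odds, subject-line-A recipients = 47/43 = 1.0930
odds, subject-line-B recipients = 13/71 = 0.1831
OR = 1.0930 / 0.1831 = 5.97

OR ≈ 5.97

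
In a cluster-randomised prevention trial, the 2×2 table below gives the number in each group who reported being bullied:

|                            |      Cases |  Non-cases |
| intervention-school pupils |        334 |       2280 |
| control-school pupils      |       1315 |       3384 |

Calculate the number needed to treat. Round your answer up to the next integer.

NNT ≈ 7

risk, intervention-school pupils = 334/2614 = 0.127774
risk, control-school pupils = 1315/4699 = 0.279847
absolute risk difference = 0.152073
1 / 0.152073 = 6.576 → round up → 7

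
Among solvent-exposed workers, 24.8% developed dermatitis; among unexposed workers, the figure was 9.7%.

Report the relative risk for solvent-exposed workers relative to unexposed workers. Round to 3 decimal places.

RR = 0.2480 / 0.0970 = 2.557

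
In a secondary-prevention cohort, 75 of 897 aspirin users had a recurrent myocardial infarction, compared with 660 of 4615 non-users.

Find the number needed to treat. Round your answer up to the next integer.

NNT: 17

risk, aspirin users = 75/897 = 0.083612
risk, non-users = 660/4615 = 0.143012
absolute risk difference = 0.059400
1 / 0.059400 = 16.835 → round up → 17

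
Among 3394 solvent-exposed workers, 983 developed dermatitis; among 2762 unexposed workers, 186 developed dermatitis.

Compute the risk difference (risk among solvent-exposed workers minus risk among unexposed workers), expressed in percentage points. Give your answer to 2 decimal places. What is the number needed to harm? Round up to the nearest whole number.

RD = 22.23; NNH = 5

risk, solvent-exposed workers = 983/3394 = 0.2896
risk, unexposed workers = 186/2762 = 0.0673
risk difference = 0.2896 − 0.0673 = 0.2223 → 22.23 percentage points
absolute risk difference = 0.222286
1 / 0.222286 = 4.499 → round up → 5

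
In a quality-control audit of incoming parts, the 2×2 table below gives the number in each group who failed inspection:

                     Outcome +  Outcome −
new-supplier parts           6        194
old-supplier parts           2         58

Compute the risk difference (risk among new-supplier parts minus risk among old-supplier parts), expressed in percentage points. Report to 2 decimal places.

RD: -0.33

risk, new-supplier parts = 6/200 = 0.03000
risk, old-supplier parts = 2/60 = 0.03333
risk difference = 0.03000 − 0.03333 = -0.00333 → -0.33 percentage points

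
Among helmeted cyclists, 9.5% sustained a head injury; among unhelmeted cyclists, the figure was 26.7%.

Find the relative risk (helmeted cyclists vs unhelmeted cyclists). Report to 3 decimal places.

RR = 0.0950 / 0.2670 = 0.356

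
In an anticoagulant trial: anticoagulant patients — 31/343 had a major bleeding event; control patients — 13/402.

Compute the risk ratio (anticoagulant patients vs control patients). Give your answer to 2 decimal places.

risk, anticoagulant patients = 31/343 = 0.09038
risk, control patients = 13/402 = 0.03234
RR = 0.09038 / 0.03234 = 2.79

2.79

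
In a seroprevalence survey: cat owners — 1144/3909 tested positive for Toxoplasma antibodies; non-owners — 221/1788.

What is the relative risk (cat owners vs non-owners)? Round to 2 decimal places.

risk, cat owners = 1144/3909 = 0.2927
risk, non-owners = 221/1788 = 0.1236
RR = 0.2927 / 0.1236 = 2.37

RR: 2.37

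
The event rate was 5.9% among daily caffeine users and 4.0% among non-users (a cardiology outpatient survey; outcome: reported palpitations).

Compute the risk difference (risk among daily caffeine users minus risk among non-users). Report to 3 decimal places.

risk difference = 0.05900 − 0.04000 = 0.019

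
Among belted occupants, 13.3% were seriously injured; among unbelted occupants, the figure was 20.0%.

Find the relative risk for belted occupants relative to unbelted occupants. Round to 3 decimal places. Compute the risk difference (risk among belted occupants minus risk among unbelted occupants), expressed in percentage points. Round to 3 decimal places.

RR = 0.665; RD = -6.700

RR = 0.1330 / 0.2000 = 0.665
risk difference = 0.1330 − 0.2000 = -0.0670 → -6.700 percentage points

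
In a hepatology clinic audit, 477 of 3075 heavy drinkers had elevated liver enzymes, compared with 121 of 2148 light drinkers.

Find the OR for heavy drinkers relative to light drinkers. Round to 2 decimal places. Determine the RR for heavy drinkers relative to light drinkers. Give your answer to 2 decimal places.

OR = 3.08; RR = 2.75

odds, heavy drinkers = 477/2598 = 0.1836
odds, light drinkers = 121/2027 = 0.0597
OR = 0.1836 / 0.0597 = 3.08
risk, heavy drinkers = 477/3075 = 0.1551
risk, light drinkers = 121/2148 = 0.0563
RR = 0.1551 / 0.0563 = 2.75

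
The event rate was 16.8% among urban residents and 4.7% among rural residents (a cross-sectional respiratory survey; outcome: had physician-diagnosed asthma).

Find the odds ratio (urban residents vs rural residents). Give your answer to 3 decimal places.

OR = 4.094

odds, urban residents = 0.16800/0.83200 = 0.20192
odds, rural residents = 0.04700/0.95300 = 0.04932
OR = 0.20192 / 0.04932 = 4.094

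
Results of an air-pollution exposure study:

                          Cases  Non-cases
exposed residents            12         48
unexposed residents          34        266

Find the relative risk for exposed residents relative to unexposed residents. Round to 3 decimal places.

risk, exposed residents = 12/60 = 0.2000
risk, unexposed residents = 34/300 = 0.1133
RR = 0.2000 / 0.1133 = 1.765

1.765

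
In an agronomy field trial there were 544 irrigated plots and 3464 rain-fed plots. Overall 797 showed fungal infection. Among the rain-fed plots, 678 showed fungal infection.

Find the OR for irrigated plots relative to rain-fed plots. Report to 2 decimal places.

irrigated plots with the outcome: 797 − 678 = 119
irrigated plots without the outcome: 544 − 119 = 425
rain-fed plots without the outcome: 3464 − 678 = 2786
OR = (119 × 2786) / (425 × 678) = 331534/288150 ≈ 1.15

OR = 1.15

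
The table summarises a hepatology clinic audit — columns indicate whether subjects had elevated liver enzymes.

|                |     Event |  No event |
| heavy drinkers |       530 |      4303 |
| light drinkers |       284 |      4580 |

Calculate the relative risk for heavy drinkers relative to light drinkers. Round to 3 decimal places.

risk, heavy drinkers = 530/4833 = 0.1097
risk, light drinkers = 284/4864 = 0.0584
RR = 0.1097 / 0.0584 = 1.878

RR ≈ 1.878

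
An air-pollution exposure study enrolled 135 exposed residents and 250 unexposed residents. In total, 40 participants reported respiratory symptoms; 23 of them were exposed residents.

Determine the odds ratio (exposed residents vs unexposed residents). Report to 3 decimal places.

exposed residents without the outcome: 135 − 23 = 112
unexposed residents with the outcome: 40 − 23 = 17
unexposed residents without the outcome: 250 − 17 = 233
OR = (23 × 233) / (112 × 17) = 5359/1904 ≈ 2.815

2.815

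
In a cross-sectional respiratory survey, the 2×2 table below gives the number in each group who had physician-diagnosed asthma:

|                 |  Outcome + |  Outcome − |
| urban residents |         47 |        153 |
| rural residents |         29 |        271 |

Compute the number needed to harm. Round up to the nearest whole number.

NNH = 8

risk, urban residents = 47/200 = 0.235000
risk, rural residents = 29/300 = 0.096667
absolute risk difference = 0.138333
1 / 0.138333 = 7.229 → round up → 8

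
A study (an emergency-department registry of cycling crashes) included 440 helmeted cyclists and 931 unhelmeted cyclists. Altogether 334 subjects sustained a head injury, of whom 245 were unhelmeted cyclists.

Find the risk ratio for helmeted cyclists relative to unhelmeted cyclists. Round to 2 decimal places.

0.77

helmeted cyclists with the outcome: 334 − 245 = 89
helmeted cyclists without the outcome: 440 − 89 = 351
unhelmeted cyclists without the outcome: 931 − 245 = 686
risk, helmeted cyclists = 89/440 = 0.2023
risk, unhelmeted cyclists = 245/931 = 0.2632
RR = 0.2023 / 0.2632 = 0.77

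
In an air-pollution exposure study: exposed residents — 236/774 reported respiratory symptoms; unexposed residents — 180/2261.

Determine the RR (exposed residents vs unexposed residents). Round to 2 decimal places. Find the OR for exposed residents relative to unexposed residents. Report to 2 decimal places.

risk, exposed residents = 236/774 = 0.3049
risk, unexposed residents = 180/2261 = 0.0796
RR = 0.3049 / 0.0796 = 3.83
OR = (236 × 2081) / (538 × 180) = 491116/96840 ≈ 5.07

RR = 3.83; OR = 5.07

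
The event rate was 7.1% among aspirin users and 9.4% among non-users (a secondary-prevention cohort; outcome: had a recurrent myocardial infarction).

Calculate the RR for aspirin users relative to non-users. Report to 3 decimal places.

RR = 0.0710 / 0.0940 = 0.755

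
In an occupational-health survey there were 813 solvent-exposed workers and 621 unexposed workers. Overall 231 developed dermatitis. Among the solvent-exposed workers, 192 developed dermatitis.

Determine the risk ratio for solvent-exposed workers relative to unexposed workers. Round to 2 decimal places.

RR = 3.76

solvent-exposed workers without the outcome: 813 − 192 = 621
unexposed workers with the outcome: 231 − 192 = 39
unexposed workers without the outcome: 621 − 39 = 582
risk, solvent-exposed workers = 192/813 = 0.2362
risk, unexposed workers = 39/621 = 0.0628
RR = 0.2362 / 0.0628 = 3.76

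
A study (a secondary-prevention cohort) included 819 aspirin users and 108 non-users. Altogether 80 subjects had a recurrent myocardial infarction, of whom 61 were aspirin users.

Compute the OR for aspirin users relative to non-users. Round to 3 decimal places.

OR ≈ 0.377

aspirin users without the outcome: 819 − 61 = 758
non-users with the outcome: 80 − 61 = 19
non-users without the outcome: 108 − 19 = 89
OR = (61 × 89) / (758 × 19) = 5429/14402 ≈ 0.377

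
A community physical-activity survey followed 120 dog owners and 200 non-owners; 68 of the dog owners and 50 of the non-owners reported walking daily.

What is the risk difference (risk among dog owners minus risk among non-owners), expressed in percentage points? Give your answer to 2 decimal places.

31.67

risk, dog owners = 68/120 = 0.5667
risk, non-owners = 50/200 = 0.2500
risk difference = 0.5667 − 0.2500 = 0.3167 → 31.67 percentage points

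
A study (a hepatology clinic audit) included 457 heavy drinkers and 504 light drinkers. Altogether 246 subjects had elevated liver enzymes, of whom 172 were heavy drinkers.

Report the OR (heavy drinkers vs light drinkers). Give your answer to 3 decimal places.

heavy drinkers without the outcome: 457 − 172 = 285
light drinkers with the outcome: 246 − 172 = 74
light drinkers without the outcome: 504 − 74 = 430
OR = (172 × 430) / (285 × 74) = 73960/21090 ≈ 3.507

OR = 3.507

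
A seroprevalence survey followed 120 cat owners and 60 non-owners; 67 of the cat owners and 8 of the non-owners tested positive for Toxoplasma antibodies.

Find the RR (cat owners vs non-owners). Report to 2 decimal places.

risk, cat owners = 67/120 = 0.5583
risk, non-owners = 8/60 = 0.1333
RR = 0.5583 / 0.1333 = 4.19

4.19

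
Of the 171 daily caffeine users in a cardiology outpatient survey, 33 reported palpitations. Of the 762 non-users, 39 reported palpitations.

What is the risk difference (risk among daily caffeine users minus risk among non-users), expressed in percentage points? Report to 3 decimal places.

risk, daily caffeine users = 33/171 = 0.1930
risk, non-users = 39/762 = 0.0512
risk difference = 0.1930 − 0.0512 = 0.1418 → 14.180 percentage points

RD ≈ 14.180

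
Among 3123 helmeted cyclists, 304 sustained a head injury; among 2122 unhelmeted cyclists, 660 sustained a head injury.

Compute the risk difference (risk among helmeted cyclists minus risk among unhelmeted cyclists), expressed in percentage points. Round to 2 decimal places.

risk, helmeted cyclists = 304/3123 = 0.0973
risk, unhelmeted cyclists = 660/2122 = 0.3110
risk difference = 0.0973 − 0.3110 = -0.2137 → -21.37 percentage points

RD = -21.37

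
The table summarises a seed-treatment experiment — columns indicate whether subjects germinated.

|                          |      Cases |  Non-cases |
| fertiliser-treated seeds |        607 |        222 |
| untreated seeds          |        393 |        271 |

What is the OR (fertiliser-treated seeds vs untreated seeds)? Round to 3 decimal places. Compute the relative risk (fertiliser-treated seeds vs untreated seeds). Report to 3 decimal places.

odds, fertiliser-treated seeds = 607/222 = 2.7342
odds, untreated seeds = 393/271 = 1.4502
OR = 2.7342 / 1.4502 = 1.885
risk, fertiliser-treated seeds = 607/829 = 0.7322
risk, untreated seeds = 393/664 = 0.5919
RR = 0.7322 / 0.5919 = 1.237

OR = 1.885; RR = 1.237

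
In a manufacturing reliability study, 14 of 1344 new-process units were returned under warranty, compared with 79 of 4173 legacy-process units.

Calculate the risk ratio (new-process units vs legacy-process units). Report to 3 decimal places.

RR = 0.550

risk, new-process units = 14/1344 = 0.01042
risk, legacy-process units = 79/4173 = 0.01893
RR = 0.01042 / 0.01893 = 0.550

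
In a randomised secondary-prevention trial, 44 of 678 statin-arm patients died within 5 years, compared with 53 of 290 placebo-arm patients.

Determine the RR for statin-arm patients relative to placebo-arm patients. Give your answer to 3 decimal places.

risk, statin-arm patients = 44/678 = 0.0649
risk, placebo-arm patients = 53/290 = 0.1828
RR = 0.0649 / 0.1828 = 0.355

0.355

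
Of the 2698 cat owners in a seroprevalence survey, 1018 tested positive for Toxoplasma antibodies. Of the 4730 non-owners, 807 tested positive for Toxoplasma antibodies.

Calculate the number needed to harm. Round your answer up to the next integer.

5

risk, cat owners = 1018/2698 = 0.377317
risk, non-owners = 807/4730 = 0.170613
absolute risk difference = 0.206703
1 / 0.206703 = 4.838 → round up → 5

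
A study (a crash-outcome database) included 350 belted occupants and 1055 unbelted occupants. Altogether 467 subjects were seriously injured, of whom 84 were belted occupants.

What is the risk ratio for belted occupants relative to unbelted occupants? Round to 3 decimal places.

belted occupants without the outcome: 350 − 84 = 266
unbelted occupants with the outcome: 467 − 84 = 383
unbelted occupants without the outcome: 1055 − 383 = 672
risk, belted occupants = 84/350 = 0.2400
risk, unbelted occupants = 383/1055 = 0.3630
RR = 0.2400 / 0.3630 = 0.661

RR: 0.661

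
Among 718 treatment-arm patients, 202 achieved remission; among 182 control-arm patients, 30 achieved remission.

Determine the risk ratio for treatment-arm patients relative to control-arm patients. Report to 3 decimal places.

RR = 1.707

risk, treatment-arm patients = 202/718 = 0.2813
risk, control-arm patients = 30/182 = 0.1648
RR = 0.2813 / 0.1648 = 1.707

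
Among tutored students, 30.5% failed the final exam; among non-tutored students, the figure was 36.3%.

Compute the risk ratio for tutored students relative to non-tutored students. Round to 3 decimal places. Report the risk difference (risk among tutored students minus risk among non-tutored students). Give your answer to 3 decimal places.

RR = 0.840; RD = -0.058

RR = 0.3050 / 0.3630 = 0.840
risk difference = 0.3050 − 0.3630 = -0.058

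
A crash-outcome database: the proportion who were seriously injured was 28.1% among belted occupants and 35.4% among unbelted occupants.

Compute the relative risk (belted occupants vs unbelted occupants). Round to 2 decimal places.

RR = 0.2810 / 0.3540 = 0.79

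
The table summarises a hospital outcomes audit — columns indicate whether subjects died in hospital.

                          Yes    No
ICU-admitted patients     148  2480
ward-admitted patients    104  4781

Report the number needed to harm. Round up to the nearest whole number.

risk, ICU-admitted patients = 148/2628 = 0.056317
risk, ward-admitted patients = 104/4885 = 0.021290
absolute risk difference = 0.035027
1 / 0.035027 = 28.549 → round up → 29

NNH = 29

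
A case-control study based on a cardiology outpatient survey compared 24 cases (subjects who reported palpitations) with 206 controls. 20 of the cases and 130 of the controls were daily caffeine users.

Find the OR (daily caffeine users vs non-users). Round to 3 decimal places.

OR = (20 × 76) / (130 × 4) = 1520/520 ≈ 2.923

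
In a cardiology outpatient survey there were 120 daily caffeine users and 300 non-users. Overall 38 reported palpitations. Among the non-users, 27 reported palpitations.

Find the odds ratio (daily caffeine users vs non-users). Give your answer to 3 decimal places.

daily caffeine users with the outcome: 38 − 27 = 11
daily caffeine users without the outcome: 120 − 11 = 109
non-users without the outcome: 300 − 27 = 273
odds, daily caffeine users = 11/109 = 0.1009
odds, non-users = 27/273 = 0.0989
OR = 0.1009 / 0.0989 = 1.020

OR ≈ 1.020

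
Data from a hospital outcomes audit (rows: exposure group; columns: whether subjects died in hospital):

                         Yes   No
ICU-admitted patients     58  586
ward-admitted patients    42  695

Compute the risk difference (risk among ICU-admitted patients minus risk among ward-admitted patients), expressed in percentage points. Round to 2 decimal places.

RD ≈ 3.31

risk, ICU-admitted patients = 58/644 = 0.0901
risk, ward-admitted patients = 42/737 = 0.0570
risk difference = 0.0901 − 0.0570 = 0.0331 → 3.31 percentage points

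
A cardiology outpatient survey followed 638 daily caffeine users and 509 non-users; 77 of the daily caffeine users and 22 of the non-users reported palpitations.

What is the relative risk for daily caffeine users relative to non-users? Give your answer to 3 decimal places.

2.792

risk, daily caffeine users = 77/638 = 0.12069
risk, non-users = 22/509 = 0.04322
RR = 0.12069 / 0.04322 = 2.792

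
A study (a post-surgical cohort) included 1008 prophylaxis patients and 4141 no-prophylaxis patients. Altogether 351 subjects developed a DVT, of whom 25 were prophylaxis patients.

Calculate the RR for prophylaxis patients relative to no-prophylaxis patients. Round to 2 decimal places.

RR: 0.32

prophylaxis patients without the outcome: 1008 − 25 = 983
no-prophylaxis patients with the outcome: 351 − 25 = 326
no-prophylaxis patients without the outcome: 4141 − 326 = 3815
risk, prophylaxis patients = 25/1008 = 0.02480
risk, no-prophylaxis patients = 326/4141 = 0.07872
RR = 0.02480 / 0.07872 = 0.32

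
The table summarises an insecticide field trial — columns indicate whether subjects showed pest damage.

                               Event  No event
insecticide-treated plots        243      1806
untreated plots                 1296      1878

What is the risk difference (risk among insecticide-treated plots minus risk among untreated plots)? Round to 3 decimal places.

RD ≈ -0.290

risk, insecticide-treated plots = 243/2049 = 0.1186
risk, untreated plots = 1296/3174 = 0.4083
risk difference = 0.1186 − 0.4083 = -0.290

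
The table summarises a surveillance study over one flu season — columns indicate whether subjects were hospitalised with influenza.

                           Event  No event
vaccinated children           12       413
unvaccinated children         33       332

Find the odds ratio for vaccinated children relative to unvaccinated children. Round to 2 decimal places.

OR = (12 × 332) / (413 × 33) = 3984/13629 ≈ 0.29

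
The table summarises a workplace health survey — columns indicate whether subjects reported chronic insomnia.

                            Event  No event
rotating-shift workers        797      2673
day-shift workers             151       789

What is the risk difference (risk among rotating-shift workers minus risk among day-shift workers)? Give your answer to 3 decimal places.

risk, rotating-shift workers = 797/3470 = 0.2297
risk, day-shift workers = 151/940 = 0.1606
risk difference = 0.2297 − 0.1606 = 0.069

RD = 0.069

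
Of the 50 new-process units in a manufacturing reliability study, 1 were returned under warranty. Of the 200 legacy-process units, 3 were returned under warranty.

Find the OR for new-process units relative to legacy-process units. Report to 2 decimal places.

odds, new-process units = 1/49 = 0.02041
odds, legacy-process units = 3/197 = 0.01523
OR = 0.02041 / 0.01523 = 1.34

OR: 1.34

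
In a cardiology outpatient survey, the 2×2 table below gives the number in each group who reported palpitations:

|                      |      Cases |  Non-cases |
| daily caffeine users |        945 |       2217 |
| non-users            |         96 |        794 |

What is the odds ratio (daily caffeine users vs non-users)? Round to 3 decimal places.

OR = (945 × 794) / (2217 × 96) = 750330/212832 ≈ 3.525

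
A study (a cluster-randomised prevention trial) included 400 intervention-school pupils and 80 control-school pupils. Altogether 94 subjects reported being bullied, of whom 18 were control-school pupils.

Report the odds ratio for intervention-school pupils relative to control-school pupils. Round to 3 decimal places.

0.808

intervention-school pupils with the outcome: 94 − 18 = 76
intervention-school pupils without the outcome: 400 − 76 = 324
control-school pupils without the outcome: 80 − 18 = 62
odds, intervention-school pupils = 76/324 = 0.2346
odds, control-school pupils = 18/62 = 0.2903
OR = 0.2346 / 0.2903 = 0.808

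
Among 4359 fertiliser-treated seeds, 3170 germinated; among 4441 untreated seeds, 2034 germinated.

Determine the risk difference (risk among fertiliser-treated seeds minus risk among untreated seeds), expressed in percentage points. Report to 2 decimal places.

risk, fertiliser-treated seeds = 3170/4359 = 0.7272
risk, untreated seeds = 2034/4441 = 0.4580
risk difference = 0.7272 − 0.4580 = 0.2692 → 26.92 percentage points

26.92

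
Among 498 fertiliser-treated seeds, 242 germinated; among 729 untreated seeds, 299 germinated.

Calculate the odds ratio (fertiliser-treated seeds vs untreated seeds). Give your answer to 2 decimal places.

odds, fertiliser-treated seeds = 242/256 = 0.9453
odds, untreated seeds = 299/430 = 0.6953
OR = 0.9453 / 0.6953 = 1.36

OR: 1.36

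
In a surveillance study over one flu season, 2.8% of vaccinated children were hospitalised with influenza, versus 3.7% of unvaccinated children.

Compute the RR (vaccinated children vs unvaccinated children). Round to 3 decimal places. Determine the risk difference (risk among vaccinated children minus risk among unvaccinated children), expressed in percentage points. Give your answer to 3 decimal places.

RR = 0.02800 / 0.03700 = 0.757
risk difference = 0.02800 − 0.03700 = -0.00900 → -0.900 percentage points

RR = 0.757; RD = -0.900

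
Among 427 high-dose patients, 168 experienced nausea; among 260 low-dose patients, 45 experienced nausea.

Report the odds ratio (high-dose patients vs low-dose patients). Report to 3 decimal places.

3.099

odds, high-dose patients = 168/259 = 0.6486
odds, low-dose patients = 45/215 = 0.2093
OR = 0.6486 / 0.2093 = 3.099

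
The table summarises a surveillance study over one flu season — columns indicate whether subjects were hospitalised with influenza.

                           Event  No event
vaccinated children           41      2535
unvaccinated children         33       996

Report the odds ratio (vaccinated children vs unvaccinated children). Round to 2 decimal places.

OR = (41 × 996) / (2535 × 33) = 40836/83655 ≈ 0.49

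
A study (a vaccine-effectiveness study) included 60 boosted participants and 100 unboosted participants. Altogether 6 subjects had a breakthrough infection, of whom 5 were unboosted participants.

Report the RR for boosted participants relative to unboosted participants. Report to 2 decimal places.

RR = 0.33

boosted participants with the outcome: 6 − 5 = 1
boosted participants without the outcome: 60 − 1 = 59
unboosted participants without the outcome: 100 − 5 = 95
risk, boosted participants = 1/60 = 0.01667
risk, unboosted participants = 5/100 = 0.05000
RR = 0.01667 / 0.05000 = 0.33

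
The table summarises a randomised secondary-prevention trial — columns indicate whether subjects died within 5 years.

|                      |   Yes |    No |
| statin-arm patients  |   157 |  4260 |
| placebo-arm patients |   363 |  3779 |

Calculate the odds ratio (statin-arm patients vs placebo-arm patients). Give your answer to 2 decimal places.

OR = (157 × 3779) / (4260 × 363) = 593303/1546380 ≈ 0.38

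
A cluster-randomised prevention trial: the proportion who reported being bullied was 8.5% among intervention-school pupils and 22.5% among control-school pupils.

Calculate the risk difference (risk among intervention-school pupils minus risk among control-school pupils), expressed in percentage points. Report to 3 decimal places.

RD: -14.000

risk difference = 0.0850 − 0.2250 = -0.1400 → -14.000 percentage points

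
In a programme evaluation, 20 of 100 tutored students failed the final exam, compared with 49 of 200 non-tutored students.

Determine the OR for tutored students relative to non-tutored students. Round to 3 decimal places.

OR = (20 × 151) / (80 × 49) = 3020/3920 ≈ 0.770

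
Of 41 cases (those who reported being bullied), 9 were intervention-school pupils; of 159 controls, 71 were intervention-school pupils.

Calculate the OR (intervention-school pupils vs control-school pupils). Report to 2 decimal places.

OR = (9 × 88) / (71 × 32) = 792/2272 ≈ 0.35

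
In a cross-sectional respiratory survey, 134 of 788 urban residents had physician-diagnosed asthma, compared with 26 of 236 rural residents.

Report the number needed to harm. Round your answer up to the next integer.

risk, urban residents = 134/788 = 0.170051
risk, rural residents = 26/236 = 0.110169
absolute risk difference = 0.059881
1 / 0.059881 = 16.700 → round up → 17

17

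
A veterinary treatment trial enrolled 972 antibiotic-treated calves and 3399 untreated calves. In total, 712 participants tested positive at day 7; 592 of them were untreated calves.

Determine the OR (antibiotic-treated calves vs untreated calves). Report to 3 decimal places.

antibiotic-treated calves with the outcome: 712 − 592 = 120
antibiotic-treated calves without the outcome: 972 − 120 = 852
untreated calves without the outcome: 3399 − 592 = 2807
OR = (120 × 2807) / (852 × 592) = 336840/504384 ≈ 0.668

OR: 0.668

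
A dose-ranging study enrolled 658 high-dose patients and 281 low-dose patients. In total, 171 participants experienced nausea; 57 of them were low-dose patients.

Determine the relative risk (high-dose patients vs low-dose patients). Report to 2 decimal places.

RR ≈ 0.85

high-dose patients with the outcome: 171 − 57 = 114
high-dose patients without the outcome: 658 − 114 = 544
low-dose patients without the outcome: 281 − 57 = 224
risk, high-dose patients = 114/658 = 0.1733
risk, low-dose patients = 57/281 = 0.2028
RR = 0.1733 / 0.2028 = 0.85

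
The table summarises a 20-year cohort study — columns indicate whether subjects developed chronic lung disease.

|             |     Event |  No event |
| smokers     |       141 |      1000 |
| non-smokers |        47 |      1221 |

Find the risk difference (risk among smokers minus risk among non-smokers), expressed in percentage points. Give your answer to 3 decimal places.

risk, smokers = 141/1141 = 0.12358
risk, non-smokers = 47/1268 = 0.03707
risk difference = 0.12358 − 0.03707 = 0.08651 → 8.651 percentage points

RD ≈ 8.651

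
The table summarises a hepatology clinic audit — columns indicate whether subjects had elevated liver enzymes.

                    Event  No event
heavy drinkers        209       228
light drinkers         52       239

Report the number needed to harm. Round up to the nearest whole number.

NNH ≈ 4

risk, heavy drinkers = 209/437 = 0.478261
risk, light drinkers = 52/291 = 0.178694
absolute risk difference = 0.299567
1 / 0.299567 = 3.338 → round up → 4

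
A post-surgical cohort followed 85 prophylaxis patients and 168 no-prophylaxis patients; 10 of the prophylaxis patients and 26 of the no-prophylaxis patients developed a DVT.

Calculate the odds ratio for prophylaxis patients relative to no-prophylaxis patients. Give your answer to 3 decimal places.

OR = (10 × 142) / (75 × 26) = 1420/1950 ≈ 0.728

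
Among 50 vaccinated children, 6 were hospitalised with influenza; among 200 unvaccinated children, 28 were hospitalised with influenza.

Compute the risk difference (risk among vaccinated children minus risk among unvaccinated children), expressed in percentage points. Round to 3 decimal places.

RD = -2.000

risk, vaccinated children = 6/50 = 0.1200
risk, unvaccinated children = 28/200 = 0.1400
risk difference = 0.1200 − 0.1400 = -0.0200 → -2.000 percentage points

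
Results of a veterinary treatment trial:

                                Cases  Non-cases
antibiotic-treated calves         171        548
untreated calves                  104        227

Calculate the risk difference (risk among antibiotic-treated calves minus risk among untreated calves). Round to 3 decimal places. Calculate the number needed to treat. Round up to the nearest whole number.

risk, antibiotic-treated calves = 171/719 = 0.2378
risk, untreated calves = 104/331 = 0.3142
risk difference = 0.2378 − 0.3142 = -0.076
absolute risk difference = 0.076369
1 / 0.076369 = 13.094 → round up → 14

RD = -0.076; NNT = 14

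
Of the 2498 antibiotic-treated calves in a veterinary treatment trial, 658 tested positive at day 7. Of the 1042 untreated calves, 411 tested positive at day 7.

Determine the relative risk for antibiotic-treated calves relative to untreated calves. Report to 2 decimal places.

risk, antibiotic-treated calves = 658/2498 = 0.2634
risk, untreated calves = 411/1042 = 0.3944
RR = 0.2634 / 0.3944 = 0.67

RR: 0.67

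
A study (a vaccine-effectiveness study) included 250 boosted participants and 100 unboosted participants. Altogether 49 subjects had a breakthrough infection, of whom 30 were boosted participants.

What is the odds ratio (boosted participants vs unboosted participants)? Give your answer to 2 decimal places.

boosted participants without the outcome: 250 − 30 = 220
unboosted participants with the outcome: 49 − 30 = 19
unboosted participants without the outcome: 100 − 19 = 81
odds, boosted participants = 30/220 = 0.1364
odds, unboosted participants = 19/81 = 0.2346
OR = 0.1364 / 0.2346 = 0.58

OR ≈ 0.58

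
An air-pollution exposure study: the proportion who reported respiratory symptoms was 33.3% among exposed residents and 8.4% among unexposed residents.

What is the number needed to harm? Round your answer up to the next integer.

absolute risk difference = 0.249000
1 / 0.249000 = 4.016 → round up → 5

5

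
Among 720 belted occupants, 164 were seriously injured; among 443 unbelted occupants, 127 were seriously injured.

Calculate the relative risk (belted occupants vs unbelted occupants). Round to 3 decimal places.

risk, belted occupants = 164/720 = 0.2278
risk, unbelted occupants = 127/443 = 0.2867
RR = 0.2278 / 0.2867 = 0.795

RR: 0.795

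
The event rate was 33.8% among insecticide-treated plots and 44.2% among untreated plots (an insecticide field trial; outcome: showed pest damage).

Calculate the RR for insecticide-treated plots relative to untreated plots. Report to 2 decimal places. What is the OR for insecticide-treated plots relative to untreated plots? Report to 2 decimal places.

RR = 0.76; OR = 0.64

RR = 0.3380 / 0.4420 = 0.76
odds, insecticide-treated plots = 0.3380/0.6620 = 0.5106
odds, untreated plots = 0.4420/0.5580 = 0.7921
OR = 0.5106 / 0.7921 = 0.64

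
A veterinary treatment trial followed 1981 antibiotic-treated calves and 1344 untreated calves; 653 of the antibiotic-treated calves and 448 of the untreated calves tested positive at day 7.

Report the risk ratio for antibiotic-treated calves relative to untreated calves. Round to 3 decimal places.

0.989

risk, antibiotic-treated calves = 653/1981 = 0.3296
risk, untreated calves = 448/1344 = 0.3333
RR = 0.3296 / 0.3333 = 0.989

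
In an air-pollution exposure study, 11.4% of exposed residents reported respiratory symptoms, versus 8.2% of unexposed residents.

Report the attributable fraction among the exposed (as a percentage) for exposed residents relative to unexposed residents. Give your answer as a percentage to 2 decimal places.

AR% = (0.1140 − 0.0820) / 0.1140 = 0.2807 → 28.07%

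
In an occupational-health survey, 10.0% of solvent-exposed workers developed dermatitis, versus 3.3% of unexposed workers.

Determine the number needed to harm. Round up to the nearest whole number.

absolute risk difference = 0.067000
1 / 0.067000 = 14.925 → round up → 15

15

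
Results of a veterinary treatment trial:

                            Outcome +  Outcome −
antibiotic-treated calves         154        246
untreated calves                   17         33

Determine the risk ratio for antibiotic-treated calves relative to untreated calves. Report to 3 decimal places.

1.132

risk, antibiotic-treated calves = 154/400 = 0.3850
risk, untreated calves = 17/50 = 0.3400
RR = 0.3850 / 0.3400 = 1.132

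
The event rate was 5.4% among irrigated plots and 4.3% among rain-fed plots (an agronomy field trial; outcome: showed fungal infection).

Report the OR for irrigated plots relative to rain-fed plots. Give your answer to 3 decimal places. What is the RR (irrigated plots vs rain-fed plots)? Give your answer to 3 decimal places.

OR = 1.270; RR = 1.256

odds, irrigated plots = 0.05400/0.94600 = 0.05708
odds, rain-fed plots = 0.04300/0.95700 = 0.04493
OR = 0.05708 / 0.04493 = 1.270
RR = 0.05400 / 0.04300 = 1.256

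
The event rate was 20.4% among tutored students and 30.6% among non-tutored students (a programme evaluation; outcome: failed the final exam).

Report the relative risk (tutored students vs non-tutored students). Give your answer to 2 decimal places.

RR = 0.2040 / 0.3060 = 0.67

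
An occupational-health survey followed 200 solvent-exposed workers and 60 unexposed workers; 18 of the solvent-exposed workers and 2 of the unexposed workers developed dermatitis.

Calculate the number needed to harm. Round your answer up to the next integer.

18

risk, solvent-exposed workers = 18/200 = 0.090000
risk, unexposed workers = 2/60 = 0.033333
absolute risk difference = 0.056667
1 / 0.056667 = 17.647 → round up → 18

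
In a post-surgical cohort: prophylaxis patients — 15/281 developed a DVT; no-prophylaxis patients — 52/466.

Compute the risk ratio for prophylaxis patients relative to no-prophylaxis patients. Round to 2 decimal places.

RR ≈ 0.48

risk, prophylaxis patients = 15/281 = 0.0534
risk, no-prophylaxis patients = 52/466 = 0.1116
RR = 0.0534 / 0.1116 = 0.48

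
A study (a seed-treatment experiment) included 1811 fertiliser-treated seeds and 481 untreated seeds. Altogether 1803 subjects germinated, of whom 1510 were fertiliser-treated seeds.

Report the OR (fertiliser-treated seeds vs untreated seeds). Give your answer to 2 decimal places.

OR: 3.22

fertiliser-treated seeds without the outcome: 1811 − 1510 = 301
untreated seeds with the outcome: 1803 − 1510 = 293
untreated seeds without the outcome: 481 − 293 = 188
OR = (1510 × 188) / (301 × 293) = 283880/88193 ≈ 3.22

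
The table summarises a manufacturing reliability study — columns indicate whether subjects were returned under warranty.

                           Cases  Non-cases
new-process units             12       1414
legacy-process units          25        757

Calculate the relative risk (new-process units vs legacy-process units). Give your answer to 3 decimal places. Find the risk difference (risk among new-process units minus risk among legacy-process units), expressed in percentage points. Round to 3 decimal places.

RR = 0.263; RD = -2.355

risk, new-process units = 12/1426 = 0.00842
risk, legacy-process units = 25/782 = 0.03197
RR = 0.00842 / 0.03197 = 0.263
risk difference = 0.00842 − 0.03197 = -0.02355 → -2.355 percentage points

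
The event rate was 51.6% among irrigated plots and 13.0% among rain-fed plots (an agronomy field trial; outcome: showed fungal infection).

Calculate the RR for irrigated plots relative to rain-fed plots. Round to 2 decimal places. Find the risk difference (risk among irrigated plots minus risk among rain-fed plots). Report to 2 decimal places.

RR = 3.97; RD = 0.39

RR = 0.5160 / 0.1300 = 3.97
risk difference = 0.5160 − 0.1300 = 0.39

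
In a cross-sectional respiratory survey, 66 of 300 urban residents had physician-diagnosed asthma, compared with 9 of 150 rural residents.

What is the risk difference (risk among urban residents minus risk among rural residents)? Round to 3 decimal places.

risk, urban residents = 66/300 = 0.2200
risk, rural residents = 9/150 = 0.0600
risk difference = 0.2200 − 0.0600 = 0.160

RD: 0.160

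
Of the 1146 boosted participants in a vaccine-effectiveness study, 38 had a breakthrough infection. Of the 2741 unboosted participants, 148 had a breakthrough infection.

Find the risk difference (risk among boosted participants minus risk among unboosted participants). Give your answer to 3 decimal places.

RD: -0.021

risk, boosted participants = 38/1146 = 0.03316
risk, unboosted participants = 148/2741 = 0.05399
risk difference = 0.03316 − 0.05399 = -0.021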